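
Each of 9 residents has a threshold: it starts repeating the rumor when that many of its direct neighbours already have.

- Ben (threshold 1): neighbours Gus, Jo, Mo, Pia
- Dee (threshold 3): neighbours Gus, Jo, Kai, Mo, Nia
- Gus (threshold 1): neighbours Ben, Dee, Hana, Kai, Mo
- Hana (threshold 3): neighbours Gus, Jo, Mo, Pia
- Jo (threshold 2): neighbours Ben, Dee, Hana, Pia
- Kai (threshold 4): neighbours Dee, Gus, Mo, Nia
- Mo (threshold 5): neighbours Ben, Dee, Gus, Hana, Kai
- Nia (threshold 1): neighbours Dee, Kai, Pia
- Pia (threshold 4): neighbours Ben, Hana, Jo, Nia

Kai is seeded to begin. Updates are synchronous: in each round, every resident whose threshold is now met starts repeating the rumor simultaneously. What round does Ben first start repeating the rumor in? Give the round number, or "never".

Round 1 — Kai starts repeating the rumor (initial).
Round 2 — checking thresholds:
  Dee: 1 of 5 neighbours < 3, holds.
  Gus: 1 of 5 neighbours ≥ 1, starts repeating the rumor.
  Mo: 1 of 5 neighbours < 5, holds.
  Nia: 1 of 3 neighbours ≥ 1, starts repeating the rumor.
Round 3 — checking thresholds:
  Ben: 1 of 4 neighbours ≥ 1, starts repeating the rumor.
  Dee: 3 of 5 neighbours ≥ 3, starts repeating the rumor.
  Hana: 1 of 4 neighbours < 3, holds.
  Mo: 2 of 5 neighbours < 5, holds.
  Pia: 1 of 4 neighbours < 4, holds.
Round 4 — checking thresholds:
  Hana: 1 of 4 neighbours < 3, holds.
  Jo: 2 of 4 neighbours ≥ 2, starts repeating the rumor.
  Mo: 4 of 5 neighbours < 5, holds.
  Pia: 2 of 4 neighbours < 4, holds.
Round 5 — no new spreads; cascade stops.

3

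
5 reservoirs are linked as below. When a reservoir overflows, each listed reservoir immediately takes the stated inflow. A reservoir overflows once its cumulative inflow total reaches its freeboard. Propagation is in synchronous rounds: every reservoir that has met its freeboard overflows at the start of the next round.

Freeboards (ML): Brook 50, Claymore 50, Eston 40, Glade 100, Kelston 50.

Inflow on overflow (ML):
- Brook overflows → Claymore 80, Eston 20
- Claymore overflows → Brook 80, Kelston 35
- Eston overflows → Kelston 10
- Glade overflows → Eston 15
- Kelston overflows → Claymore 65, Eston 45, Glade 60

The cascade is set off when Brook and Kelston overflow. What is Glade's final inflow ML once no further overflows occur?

Round 1 — Brook, Kelston overflow (initial).
  Claymore: +80+65 → 145 ≥ 50
  Eston: +20+45 → 65 ≥ 40
  Glade: +60 → 60 < 100
Round 2 — Claymore, Eston overflow.
No further overflows.

60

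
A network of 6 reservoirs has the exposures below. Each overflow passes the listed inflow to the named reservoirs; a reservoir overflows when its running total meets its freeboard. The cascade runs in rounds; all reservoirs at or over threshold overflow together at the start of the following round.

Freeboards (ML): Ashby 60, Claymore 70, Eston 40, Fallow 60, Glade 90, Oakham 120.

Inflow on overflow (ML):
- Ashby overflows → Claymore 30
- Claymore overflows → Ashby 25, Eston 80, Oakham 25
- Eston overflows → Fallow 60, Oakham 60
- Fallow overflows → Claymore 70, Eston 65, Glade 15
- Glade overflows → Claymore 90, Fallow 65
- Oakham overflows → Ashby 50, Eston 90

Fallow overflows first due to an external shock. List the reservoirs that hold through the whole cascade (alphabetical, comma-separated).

Round 1 — Fallow overflows (initial).
  Claymore: +70 → 70 ≥ 70
  Eston: +65 → 65 ≥ 40
  Glade: +15 → 15 < 90
Round 2 — Claymore, Eston overflow.
  Ashby: +25 → 25 < 60
  Oakham: +25+60 → 85 < 120
No further overflows.

Ashby, Glade, Oakham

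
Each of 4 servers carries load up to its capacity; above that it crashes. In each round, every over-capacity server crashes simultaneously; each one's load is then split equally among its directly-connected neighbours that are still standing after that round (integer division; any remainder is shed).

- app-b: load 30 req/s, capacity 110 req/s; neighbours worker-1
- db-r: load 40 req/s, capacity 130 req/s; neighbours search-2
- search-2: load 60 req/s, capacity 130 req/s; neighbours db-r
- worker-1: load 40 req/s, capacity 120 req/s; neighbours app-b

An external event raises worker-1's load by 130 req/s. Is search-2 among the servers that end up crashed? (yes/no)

Round 1 — worker-1 at 170 > 120. worker-1 crashes.
  worker-1 sheds 170 req/s to app-b: 170 each.
    app-b: 30+170 = 200 > 110
Round 2 — app-b crashes.
  app-b sheds 200 req/s: no online neighbours, lost.
No further crashes.

no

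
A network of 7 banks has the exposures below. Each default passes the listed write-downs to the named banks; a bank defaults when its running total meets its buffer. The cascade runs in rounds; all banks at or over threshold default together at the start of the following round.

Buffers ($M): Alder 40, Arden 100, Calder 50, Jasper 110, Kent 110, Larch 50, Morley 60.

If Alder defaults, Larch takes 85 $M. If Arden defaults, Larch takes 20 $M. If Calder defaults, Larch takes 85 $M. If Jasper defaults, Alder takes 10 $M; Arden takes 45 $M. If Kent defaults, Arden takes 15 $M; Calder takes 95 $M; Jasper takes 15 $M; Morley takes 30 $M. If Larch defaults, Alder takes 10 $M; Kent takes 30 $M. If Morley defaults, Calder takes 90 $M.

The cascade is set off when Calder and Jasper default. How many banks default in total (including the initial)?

3

Round 1 — Calder, Jasper default (initial).
  Alder: +10 → 10 < 40
  Arden: +45 → 45 < 100
  Larch: +85 → 85 ≥ 50
Round 2 — Larch defaults.
  Alder: +10 → 20 < 40
  Kent: +30 → 30 < 110
No further defaults.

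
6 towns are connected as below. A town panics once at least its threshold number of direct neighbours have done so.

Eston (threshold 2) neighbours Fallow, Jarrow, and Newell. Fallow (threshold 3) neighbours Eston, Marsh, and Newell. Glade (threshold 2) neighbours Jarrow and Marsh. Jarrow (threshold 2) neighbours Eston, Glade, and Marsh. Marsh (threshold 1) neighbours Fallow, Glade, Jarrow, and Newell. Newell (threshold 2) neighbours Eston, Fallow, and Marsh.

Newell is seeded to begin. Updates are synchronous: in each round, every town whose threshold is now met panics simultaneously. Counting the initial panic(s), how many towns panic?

Round 1 — Newell panics (initial).
Round 2 — checking thresholds:
  Eston: 1 of 3 neighbours < 2, not yet.
  Fallow: 1 of 3 neighbours < 3, not yet.
  Marsh: 1 of 4 neighbours ≥ 1, panics.
Round 3 — no new panics; cascade stops.

2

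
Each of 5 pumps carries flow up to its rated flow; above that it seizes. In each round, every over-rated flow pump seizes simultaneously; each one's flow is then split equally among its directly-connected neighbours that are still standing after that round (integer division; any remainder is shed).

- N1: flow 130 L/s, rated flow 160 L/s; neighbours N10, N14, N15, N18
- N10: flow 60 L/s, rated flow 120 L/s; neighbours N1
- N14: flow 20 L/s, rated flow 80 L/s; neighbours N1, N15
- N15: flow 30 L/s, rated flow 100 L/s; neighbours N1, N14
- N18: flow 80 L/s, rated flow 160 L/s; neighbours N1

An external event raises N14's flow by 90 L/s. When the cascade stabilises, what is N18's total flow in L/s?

Round 1 — N14 at 110 > 80. N14 seizes.
  N14 sheds 110 L/s to N1, N15: 55 each.
    N1: 130+55 = 185 > 160
    N15: 30+55 = 85 ≤ 100
Round 2 — N1 seizes.
  N1 sheds 185 L/s to N10, N15, N18: 61 each (2 lost).
    N10: 60+61 = 121 > 120
    N15: 85+61 = 146 > 100
    N18: 80+61 = 141 ≤ 160
Round 3 — N10, N15 seize.
  N10 sheds 121 L/s: no online neighbours, lost.
  N15 sheds 146 L/s: no online neighbours, lost.
No further seizures.

141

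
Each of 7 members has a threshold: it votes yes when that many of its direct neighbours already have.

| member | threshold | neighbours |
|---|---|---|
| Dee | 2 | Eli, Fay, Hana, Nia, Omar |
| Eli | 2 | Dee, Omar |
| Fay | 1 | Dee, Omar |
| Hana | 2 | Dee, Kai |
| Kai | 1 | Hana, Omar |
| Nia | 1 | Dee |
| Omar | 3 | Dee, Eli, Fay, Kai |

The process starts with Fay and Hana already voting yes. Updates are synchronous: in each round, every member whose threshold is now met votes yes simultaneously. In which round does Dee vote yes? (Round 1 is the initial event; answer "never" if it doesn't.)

2

Round 1 — Fay, Hana vote yes (initial).
Round 2 — checking thresholds:
  Dee: 2 of 5 neighbours ≥ 2, votes yes.
  Kai: 1 of 2 neighbours ≥ 1, votes yes.
  Omar: 1 of 4 neighbours < 3, below threshold.
Round 3 — checking thresholds:
  Eli: 1 of 2 neighbours < 2, below threshold.
  Nia: 1 of 1 neighbours ≥ 1, votes yes.
  Omar: 3 of 4 neighbours ≥ 3, votes yes.
Round 4 — checking thresholds:
  Eli: 2 of 2 neighbours ≥ 2, votes yes.
Round 5 — no new yes votes; cascade stops.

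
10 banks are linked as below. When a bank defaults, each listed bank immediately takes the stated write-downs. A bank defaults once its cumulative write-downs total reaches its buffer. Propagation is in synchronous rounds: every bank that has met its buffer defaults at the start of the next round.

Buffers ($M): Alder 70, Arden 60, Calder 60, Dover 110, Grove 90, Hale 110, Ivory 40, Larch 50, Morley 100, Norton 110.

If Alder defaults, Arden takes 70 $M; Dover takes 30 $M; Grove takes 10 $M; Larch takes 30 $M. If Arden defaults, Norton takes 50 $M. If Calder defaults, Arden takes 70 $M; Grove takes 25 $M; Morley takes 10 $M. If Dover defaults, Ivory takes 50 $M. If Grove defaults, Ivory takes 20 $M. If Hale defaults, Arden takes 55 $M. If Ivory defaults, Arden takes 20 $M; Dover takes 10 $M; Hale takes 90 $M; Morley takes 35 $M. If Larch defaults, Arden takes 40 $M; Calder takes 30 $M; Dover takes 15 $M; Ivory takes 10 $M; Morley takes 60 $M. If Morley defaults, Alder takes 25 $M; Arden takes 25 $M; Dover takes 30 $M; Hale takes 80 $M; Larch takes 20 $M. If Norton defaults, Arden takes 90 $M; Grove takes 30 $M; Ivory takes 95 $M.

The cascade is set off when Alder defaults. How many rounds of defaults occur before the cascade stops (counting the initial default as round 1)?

Round 1 — Alder defaults (initial).
  Arden: +70 → 70 ≥ 60
  Dover: +30 → 30 < 110
  Grove: +10 → 10 < 90
  Larch: +30 → 30 < 50
Round 2 — Arden defaults.
  Norton: +50 → 50 < 110
No further defaults.

2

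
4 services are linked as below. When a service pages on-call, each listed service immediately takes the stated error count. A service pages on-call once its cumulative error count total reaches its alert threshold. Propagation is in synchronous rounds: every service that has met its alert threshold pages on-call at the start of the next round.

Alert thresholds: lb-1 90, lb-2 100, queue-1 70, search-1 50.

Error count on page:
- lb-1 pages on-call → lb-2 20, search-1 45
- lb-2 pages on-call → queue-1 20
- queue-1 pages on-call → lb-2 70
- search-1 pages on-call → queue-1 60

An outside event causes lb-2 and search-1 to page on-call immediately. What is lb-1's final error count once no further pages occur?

Round 1 — lb-2, search-1 page on-call (initial).
  queue-1: +20+60 → 80 ≥ 70
Round 2 — queue-1 pages on-call.
No further pages.

0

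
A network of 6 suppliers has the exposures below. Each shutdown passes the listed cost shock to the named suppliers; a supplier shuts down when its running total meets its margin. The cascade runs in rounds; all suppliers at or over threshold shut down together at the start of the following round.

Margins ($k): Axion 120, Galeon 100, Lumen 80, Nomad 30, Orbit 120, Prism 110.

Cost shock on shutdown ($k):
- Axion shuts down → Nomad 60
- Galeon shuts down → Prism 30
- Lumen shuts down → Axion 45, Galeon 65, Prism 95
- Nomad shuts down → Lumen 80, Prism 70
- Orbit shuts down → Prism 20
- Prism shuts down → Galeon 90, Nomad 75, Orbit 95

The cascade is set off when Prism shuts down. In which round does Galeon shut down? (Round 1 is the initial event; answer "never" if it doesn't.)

Round 1 — Prism shuts down (initial).
  Galeon: +90 → 90 < 100
  Nomad: +75 → 75 ≥ 30
  Orbit: +95 → 95 < 120
Round 2 — Nomad shuts down.
  Lumen: +80 → 80 ≥ 80
Round 3 — Lumen shuts down.
  Axion: +45 → 45 < 120
  Galeon: +65 → 155 ≥ 100
Round 4 — Galeon shuts down.
No further shutdowns.

4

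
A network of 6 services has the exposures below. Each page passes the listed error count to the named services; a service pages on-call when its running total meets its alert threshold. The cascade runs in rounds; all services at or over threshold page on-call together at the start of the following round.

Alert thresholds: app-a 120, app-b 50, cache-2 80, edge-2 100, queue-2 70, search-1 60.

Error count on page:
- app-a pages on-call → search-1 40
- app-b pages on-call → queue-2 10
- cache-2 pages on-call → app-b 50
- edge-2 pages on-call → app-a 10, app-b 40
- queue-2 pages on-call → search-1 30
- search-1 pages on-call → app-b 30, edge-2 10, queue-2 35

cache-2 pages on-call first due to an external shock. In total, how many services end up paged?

2

Round 1 — cache-2 pages on-call (initial).
  app-b: +50 → 50 ≥ 50
Round 2 — app-b pages on-call.
  queue-2: +10 → 10 < 70
No further pages.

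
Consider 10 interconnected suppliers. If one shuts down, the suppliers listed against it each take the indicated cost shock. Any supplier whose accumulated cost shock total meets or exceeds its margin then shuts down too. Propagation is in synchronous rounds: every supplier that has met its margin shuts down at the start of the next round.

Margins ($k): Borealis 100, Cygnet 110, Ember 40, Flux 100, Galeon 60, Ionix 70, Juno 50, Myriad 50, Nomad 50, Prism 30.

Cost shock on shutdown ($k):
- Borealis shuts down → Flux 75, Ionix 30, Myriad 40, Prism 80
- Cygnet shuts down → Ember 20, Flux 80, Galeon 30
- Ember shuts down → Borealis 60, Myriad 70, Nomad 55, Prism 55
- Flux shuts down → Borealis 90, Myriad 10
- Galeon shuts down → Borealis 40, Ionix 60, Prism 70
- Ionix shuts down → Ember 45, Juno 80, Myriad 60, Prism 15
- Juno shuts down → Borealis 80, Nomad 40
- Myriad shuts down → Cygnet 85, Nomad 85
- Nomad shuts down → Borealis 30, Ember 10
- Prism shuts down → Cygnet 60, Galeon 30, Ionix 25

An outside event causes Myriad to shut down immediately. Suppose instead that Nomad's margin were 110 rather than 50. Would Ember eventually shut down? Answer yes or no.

no

With Nomad's margin at 110:
Round 1 — Myriad shuts down (initial).
  Cygnet: +85 → 85 < 110
  Nomad: +85 → 85 < 110
No further shutdowns.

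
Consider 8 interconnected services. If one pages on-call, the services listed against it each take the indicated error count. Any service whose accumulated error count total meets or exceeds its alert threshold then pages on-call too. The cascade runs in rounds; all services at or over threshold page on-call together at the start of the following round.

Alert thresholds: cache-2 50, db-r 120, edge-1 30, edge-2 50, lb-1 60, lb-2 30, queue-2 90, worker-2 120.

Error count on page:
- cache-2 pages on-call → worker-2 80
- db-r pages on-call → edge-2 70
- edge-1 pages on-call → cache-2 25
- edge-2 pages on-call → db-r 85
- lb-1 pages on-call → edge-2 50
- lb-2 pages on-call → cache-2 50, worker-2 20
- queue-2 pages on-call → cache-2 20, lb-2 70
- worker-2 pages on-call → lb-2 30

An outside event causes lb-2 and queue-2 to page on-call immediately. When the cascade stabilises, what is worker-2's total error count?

Round 1 — lb-2, queue-2 page on-call (initial).
  cache-2: +50+20 → 70 ≥ 50
  worker-2: +20 → 20 < 120
Round 2 — cache-2 pages on-call.
  worker-2: +80 → 100 < 120
No further pages.

100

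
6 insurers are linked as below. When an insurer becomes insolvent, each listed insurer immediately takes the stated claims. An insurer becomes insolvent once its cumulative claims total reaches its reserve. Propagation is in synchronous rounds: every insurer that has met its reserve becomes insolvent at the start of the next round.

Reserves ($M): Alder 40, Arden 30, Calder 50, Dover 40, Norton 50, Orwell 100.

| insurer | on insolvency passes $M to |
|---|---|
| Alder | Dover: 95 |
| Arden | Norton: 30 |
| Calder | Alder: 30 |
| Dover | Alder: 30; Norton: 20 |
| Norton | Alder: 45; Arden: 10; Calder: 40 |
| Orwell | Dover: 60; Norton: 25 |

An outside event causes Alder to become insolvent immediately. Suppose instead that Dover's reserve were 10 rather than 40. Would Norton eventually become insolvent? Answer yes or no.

With Dover's reserve at 10:
Round 1 — Alder becomes insolvent (initial).
  Dover: +95 → 95 ≥ 10
Round 2 — Dover becomes insolvent.
  Norton: +20 → 20 < 50
No further insolvencies.

no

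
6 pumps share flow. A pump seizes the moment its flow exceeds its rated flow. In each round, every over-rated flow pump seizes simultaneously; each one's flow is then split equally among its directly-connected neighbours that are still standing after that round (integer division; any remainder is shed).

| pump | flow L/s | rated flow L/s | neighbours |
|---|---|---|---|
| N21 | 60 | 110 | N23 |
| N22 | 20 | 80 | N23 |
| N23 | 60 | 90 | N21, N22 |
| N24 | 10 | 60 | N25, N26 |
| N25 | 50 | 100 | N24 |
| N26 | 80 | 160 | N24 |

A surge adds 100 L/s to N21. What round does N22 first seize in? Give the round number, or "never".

3

Round 1 — N21 at 160 > 110. N21 seizes.
  N21 sheds 160 L/s to N23: 160 each.
    N23: 60+160 = 220 > 90
Round 2 — N23 seizes.
  N23 sheds 220 L/s to N22: 220 each.
    N22: 20+220 = 240 > 80
Round 3 — N22 seizes.
  N22 sheds 240 L/s: no online neighbours, lost.
No further seizures.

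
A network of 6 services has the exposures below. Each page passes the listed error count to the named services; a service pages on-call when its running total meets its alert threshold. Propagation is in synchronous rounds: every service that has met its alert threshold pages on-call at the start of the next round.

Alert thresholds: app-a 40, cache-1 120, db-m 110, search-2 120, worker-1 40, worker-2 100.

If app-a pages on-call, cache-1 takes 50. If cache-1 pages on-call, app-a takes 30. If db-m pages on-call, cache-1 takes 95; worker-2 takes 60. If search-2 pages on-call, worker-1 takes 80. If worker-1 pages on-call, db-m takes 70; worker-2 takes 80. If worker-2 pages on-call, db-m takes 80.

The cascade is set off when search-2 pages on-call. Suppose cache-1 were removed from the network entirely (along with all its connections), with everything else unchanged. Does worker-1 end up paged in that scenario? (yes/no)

yes

With cache-1 removed:
Round 1 — search-2 pages on-call (initial).
  worker-1: +80 → 80 ≥ 40
Round 2 — worker-1 pages on-call.
  db-m: +70 → 70 < 110
  worker-2: +80 → 80 < 100
No further pages.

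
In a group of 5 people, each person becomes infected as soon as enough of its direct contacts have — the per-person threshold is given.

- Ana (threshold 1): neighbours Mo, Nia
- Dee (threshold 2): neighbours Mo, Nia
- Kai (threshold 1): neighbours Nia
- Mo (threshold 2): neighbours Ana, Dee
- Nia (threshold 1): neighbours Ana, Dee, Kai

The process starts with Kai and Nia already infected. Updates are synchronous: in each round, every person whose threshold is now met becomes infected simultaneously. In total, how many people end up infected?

3

Round 1 — Kai, Nia become infected (initial).
Round 2 — checking thresholds:
  Ana: 1 of 2 neighbours ≥ 1, becomes infected.
  Dee: 1 of 2 neighbours < 2, not yet.
Round 3 — no new infections; cascade stops.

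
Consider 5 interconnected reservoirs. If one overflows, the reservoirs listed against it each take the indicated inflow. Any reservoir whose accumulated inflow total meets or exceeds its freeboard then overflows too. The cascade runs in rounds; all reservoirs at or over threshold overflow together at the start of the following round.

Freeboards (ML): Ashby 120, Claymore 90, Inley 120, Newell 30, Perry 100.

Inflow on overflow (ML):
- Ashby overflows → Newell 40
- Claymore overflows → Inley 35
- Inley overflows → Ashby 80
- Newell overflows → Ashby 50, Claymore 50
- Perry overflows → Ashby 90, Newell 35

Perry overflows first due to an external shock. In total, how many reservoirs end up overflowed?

Round 1 — Perry overflows (initial).
  Ashby: +90 → 90 < 120
  Newell: +35 → 35 ≥ 30
Round 2 — Newell overflows.
  Ashby: +50 → 140 ≥ 120
  Claymore: +50 → 50 < 90
Round 3 — Ashby overflows.
No further overflows.

3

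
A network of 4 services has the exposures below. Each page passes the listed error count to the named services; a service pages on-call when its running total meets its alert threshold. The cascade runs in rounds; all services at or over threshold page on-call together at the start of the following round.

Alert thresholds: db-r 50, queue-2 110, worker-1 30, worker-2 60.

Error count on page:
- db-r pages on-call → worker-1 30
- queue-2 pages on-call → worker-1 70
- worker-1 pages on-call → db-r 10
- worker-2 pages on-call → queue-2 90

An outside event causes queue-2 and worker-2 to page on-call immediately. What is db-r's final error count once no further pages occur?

Round 1 — queue-2, worker-2 page on-call (initial).
  worker-1: +70 → 70 ≥ 30
Round 2 — worker-1 pages on-call.
  db-r: +10 → 10 < 50
No further pages.

10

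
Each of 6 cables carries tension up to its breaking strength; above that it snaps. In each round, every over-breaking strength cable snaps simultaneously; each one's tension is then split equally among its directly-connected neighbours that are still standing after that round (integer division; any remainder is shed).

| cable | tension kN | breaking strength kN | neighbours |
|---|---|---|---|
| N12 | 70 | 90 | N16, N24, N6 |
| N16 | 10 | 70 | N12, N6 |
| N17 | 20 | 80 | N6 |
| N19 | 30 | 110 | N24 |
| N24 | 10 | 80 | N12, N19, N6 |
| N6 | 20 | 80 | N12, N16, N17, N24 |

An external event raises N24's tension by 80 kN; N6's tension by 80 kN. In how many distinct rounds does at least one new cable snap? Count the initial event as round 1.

Round 1 — N24 at 90 > 80; N6 at 100 > 80. N24, N6 snap.
  N24 sheds 90 kN to N12, N19: 45 each.
    N12: 70+45 = 115 > 90
    N19: 30+45 = 75 ≤ 110
  N6 sheds 100 kN to N12, N16, N17: 33 each (1 lost).
    N12: 115+33 = 148 > 90
    N16: 10+33 = 43 ≤ 70
    N17: 20+33 = 53 ≤ 80
Round 2 — N12 snaps.
  N12 sheds 148 kN to N16: 148 each.
    N16: 43+148 = 191 > 70
Round 3 — N16 snaps.
  N16 sheds 191 kN: no online neighbours, lost.
No further breaks.

3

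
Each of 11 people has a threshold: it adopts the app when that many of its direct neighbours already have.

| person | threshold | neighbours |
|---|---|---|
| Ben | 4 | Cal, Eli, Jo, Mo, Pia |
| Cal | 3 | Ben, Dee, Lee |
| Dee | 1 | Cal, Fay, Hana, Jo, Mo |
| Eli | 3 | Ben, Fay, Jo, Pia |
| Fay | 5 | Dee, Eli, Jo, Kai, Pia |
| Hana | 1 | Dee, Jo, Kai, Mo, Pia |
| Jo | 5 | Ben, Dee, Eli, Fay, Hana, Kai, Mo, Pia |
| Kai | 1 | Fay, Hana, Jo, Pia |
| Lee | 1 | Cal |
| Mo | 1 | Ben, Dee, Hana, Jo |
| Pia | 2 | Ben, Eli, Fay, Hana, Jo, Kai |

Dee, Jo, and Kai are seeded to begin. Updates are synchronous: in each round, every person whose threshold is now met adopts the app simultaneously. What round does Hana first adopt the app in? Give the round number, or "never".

Round 1 — Dee, Jo, Kai adopt the app (initial).
Round 2 — checking thresholds:
  Ben: 1 of 5 neighbours < 4, below threshold.
  Cal: 1 of 3 neighbours < 3, below threshold.
  Eli: 1 of 4 neighbours < 3, below threshold.
  Fay: 3 of 5 neighbours < 5, below threshold.
  Hana: 3 of 5 neighbours ≥ 1, adopts the app.
  Mo: 2 of 4 neighbours ≥ 1, adopts the app.
  Pia: 2 of 6 neighbours ≥ 2, adopts the app.
Round 3 — no new adoptions; cascade stops.

2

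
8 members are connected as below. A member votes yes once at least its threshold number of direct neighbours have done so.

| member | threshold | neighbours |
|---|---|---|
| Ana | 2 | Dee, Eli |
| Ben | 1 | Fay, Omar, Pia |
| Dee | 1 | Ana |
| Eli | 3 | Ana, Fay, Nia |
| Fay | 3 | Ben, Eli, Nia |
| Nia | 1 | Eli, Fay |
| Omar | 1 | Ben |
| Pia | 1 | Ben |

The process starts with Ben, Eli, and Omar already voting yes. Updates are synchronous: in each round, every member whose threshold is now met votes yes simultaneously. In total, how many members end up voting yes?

6

Round 1 — Ben, Eli, Omar vote yes (initial).
Round 2 — checking thresholds:
  Ana: 1 of 2 neighbours < 2, holds.
  Fay: 2 of 3 neighbours < 3, holds.
  Nia: 1 of 2 neighbours ≥ 1, votes yes.
  Pia: 1 of 1 neighbours ≥ 1, votes yes.
Round 3 — checking thresholds:
  Ana: 1 of 2 neighbours < 2, holds.
  Fay: 3 of 3 neighbours ≥ 3, votes yes.
Round 4 — no new yes votes; cascade stops.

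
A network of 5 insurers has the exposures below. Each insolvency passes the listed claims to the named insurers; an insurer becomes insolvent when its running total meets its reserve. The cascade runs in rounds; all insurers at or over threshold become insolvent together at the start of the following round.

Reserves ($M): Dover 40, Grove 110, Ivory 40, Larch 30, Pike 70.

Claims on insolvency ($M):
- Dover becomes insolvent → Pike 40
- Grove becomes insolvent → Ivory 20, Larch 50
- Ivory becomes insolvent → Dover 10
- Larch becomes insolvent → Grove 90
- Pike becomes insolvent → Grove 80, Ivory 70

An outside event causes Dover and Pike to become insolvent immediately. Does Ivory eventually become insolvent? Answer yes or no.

yes

Round 1 — Dover, Pike become insolvent (initial).
  Grove: +80 → 80 < 110
  Ivory: +70 → 70 ≥ 40
Round 2 — Ivory becomes insolvent.
No further insolvencies.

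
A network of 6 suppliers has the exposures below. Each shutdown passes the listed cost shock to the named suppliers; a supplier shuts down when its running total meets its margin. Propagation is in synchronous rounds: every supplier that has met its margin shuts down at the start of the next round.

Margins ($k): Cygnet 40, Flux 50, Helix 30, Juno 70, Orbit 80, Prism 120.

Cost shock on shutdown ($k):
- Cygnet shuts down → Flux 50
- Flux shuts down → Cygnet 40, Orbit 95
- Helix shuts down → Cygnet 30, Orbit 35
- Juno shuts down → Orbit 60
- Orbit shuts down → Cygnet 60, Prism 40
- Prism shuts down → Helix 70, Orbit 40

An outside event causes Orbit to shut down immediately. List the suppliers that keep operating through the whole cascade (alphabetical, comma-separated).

Helix, Juno, Prism

Round 1 — Orbit shuts down (initial).
  Cygnet: +60 → 60 ≥ 40
  Prism: +40 → 40 < 120
Round 2 — Cygnet shuts down.
  Flux: +50 → 50 ≥ 50
Round 3 — Flux shuts down.
No further shutdowns.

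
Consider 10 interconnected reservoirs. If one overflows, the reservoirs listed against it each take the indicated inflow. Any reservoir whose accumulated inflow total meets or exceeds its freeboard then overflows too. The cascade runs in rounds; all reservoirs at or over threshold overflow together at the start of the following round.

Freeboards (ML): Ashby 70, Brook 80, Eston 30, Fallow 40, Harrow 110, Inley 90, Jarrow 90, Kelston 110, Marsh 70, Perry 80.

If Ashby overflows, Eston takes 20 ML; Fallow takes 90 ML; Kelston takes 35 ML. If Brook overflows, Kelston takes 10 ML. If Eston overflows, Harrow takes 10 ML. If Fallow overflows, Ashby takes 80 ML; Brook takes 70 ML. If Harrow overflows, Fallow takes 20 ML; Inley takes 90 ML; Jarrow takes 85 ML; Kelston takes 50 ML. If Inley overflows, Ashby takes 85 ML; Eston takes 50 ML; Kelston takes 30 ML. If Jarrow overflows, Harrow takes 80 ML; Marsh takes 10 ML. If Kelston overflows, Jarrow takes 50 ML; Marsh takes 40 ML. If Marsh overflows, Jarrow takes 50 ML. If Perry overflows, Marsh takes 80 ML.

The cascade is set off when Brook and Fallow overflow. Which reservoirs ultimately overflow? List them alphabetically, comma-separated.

Round 1 — Brook, Fallow overflow (initial).
  Ashby: +80 → 80 ≥ 70
  Kelston: +10 → 10 < 110
Round 2 — Ashby overflows.
  Eston: +20 → 20 < 30
  Kelston: +35 → 45 < 110
No further overflows.

Ashby, Brook, Fallow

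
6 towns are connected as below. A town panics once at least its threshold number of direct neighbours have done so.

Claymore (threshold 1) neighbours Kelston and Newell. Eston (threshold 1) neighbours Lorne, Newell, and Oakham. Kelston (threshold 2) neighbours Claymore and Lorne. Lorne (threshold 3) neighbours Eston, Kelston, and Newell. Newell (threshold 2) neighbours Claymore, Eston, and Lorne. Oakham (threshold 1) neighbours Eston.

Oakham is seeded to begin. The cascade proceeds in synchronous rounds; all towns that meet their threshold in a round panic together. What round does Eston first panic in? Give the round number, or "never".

2

Round 1 — Oakham panics (initial).
Round 2 — checking thresholds:
  Eston: 1 of 3 neighbours ≥ 1, panics.
Round 3 — no new panics; cascade stops.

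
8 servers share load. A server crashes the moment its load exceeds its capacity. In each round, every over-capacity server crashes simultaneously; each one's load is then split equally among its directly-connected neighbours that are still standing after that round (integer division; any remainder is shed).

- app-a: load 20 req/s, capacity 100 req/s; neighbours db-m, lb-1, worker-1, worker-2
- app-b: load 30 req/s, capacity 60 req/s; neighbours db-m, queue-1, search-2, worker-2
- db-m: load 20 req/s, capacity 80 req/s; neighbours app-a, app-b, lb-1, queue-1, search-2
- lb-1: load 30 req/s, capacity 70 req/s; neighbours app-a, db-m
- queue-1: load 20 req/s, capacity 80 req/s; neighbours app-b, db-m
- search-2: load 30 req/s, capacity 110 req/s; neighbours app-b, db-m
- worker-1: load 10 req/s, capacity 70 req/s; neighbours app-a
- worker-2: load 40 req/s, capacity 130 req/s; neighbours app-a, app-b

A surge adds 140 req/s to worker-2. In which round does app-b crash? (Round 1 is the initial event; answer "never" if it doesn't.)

Round 1 — worker-2 at 180 > 130. worker-2 crashes.
  worker-2 sheds 180 req/s to app-a, app-b: 90 each.
    app-a: 20+90 = 110 > 100
    app-b: 30+90 = 120 > 60
Round 2 — app-a, app-b crash.
  app-a sheds 110 req/s to db-m, lb-1, worker-1: 36 each (2 lost).
    db-m: 20+36 = 56 ≤ 80
    lb-1: 30+36 = 66 ≤ 70
    worker-1: 10+36 = 46 ≤ 70
  app-b sheds 120 req/s to db-m, queue-1, search-2: 40 each.
    db-m: 56+40 = 96 > 80
    queue-1: 20+40 = 60 ≤ 80
    search-2: 30+40 = 70 ≤ 110
Round 3 — db-m crashes.
  db-m sheds 96 req/s to lb-1, queue-1, search-2: 32 each.
    lb-1: 66+32 = 98 > 70
    queue-1: 60+32 = 92 > 80
    search-2: 70+32 = 102 ≤ 110
Round 4 — lb-1, queue-1 crash.
  lb-1 sheds 98 req/s: no online neighbours, lost.
  queue-1 sheds 92 req/s: no online neighbours, lost.
No further crashes.

2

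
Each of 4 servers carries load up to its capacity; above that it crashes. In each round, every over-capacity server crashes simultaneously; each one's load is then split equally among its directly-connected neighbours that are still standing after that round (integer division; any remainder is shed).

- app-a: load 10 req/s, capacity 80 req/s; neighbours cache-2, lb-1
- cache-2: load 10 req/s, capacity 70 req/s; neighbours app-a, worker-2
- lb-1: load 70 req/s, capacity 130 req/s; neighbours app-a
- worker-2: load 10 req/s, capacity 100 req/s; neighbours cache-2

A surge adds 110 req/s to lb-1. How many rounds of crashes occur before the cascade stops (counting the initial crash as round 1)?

Round 1 — lb-1 at 180 > 130. lb-1 crashes.
  lb-1 sheds 180 req/s to app-a: 180 each.
    app-a: 10+180 = 190 > 80
Round 2 — app-a crashes.
  app-a sheds 190 req/s to cache-2: 190 each.
    cache-2: 10+190 = 200 > 70
Round 3 — cache-2 crashes.
  cache-2 sheds 200 req/s to worker-2: 200 each.
    worker-2: 10+200 = 210 > 100
Round 4 — worker-2 crashes.
  worker-2 sheds 210 req/s: no online neighbours, lost.
No further crashes.

4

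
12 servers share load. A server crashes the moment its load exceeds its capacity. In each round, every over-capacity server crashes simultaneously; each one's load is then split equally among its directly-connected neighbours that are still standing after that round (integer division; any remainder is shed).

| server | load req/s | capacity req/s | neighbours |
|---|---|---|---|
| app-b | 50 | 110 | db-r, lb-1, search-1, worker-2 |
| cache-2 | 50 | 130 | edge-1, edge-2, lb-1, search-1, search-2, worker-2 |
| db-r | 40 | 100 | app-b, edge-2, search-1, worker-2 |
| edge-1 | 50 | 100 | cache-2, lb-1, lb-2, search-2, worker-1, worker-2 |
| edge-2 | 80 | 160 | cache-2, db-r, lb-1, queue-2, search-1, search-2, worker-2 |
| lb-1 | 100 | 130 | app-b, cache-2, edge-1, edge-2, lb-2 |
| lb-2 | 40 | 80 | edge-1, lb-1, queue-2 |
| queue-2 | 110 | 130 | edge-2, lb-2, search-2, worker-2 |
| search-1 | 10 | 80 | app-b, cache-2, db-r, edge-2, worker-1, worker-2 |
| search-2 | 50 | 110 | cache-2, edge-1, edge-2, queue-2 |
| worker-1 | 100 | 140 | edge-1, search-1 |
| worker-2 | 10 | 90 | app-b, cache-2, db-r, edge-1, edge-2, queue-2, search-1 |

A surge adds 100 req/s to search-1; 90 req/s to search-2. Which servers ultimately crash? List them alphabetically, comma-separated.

Round 1 — search-1 at 110 > 80; search-2 at 140 > 110. search-1, search-2 crash.
  search-1 sheds 110 req/s to app-b, cache-2, db-r, edge-2, worker-1, worker-2: 18 each (2 lost).
    app-b: 50+18 = 68 ≤ 110
    cache-2: 50+18 = 68 ≤ 130
    db-r: 40+18 = 58 ≤ 100
    edge-2: 80+18 = 98 ≤ 160
    worker-1: 100+18 = 118 ≤ 140
    worker-2: 10+18 = 28 ≤ 90
  search-2 sheds 140 req/s to cache-2, edge-1, edge-2, queue-2: 35 each.
    cache-2: 68+35 = 103 ≤ 130
    edge-1: 50+35 = 85 ≤ 100
    edge-2: 98+35 = 133 ≤ 160
    queue-2: 110+35 = 145 > 130
Round 2 — queue-2 crashes.
  queue-2 sheds 145 req/s to edge-2, lb-2, worker-2: 48 each (1 lost).
    edge-2: 133+48 = 181 > 160
    lb-2: 40+48 = 88 > 80
    worker-2: 28+48 = 76 ≤ 90
Round 3 — edge-2, lb-2 crash.
  edge-2 sheds 181 req/s to cache-2, db-r, lb-1, worker-2: 45 each (1 lost).
    cache-2: 103+45 = 148 > 130
    db-r: 58+45 = 103 > 100
    lb-1: 100+45 = 145 > 130
    worker-2: 76+45 = 121 > 90
  lb-2 sheds 88 req/s to edge-1, lb-1: 44 each.
    edge-1: 85+44 = 129 > 100
    lb-1: 145+44 = 189 > 130
Round 4 — cache-2, db-r, edge-1, lb-1, worker-2 crash.
  cache-2 sheds 148 req/s: no online neighbours, lost.
  db-r sheds 103 req/s to app-b: 103 each.
    app-b: 68+103 = 171 > 110
  edge-1 sheds 129 req/s to worker-1: 129 each.
    worker-1: 118+129 = 247 > 140
  lb-1 sheds 189 req/s to app-b: 189 each.
    app-b: 171+189 = 360 > 110
  worker-2 sheds 121 req/s to app-b: 121 each.
    app-b: 360+121 = 481 > 110
Round 5 — app-b, worker-1 crash.
  app-b sheds 481 req/s: no online neighbours, lost.
  worker-1 sheds 247 req/s: no online neighbours, lost.
No further crashes.

app-b, cache-2, db-r, edge-1, edge-2, lb-1, lb-2, queue-2, search-1, search-2, worker-1, worker-2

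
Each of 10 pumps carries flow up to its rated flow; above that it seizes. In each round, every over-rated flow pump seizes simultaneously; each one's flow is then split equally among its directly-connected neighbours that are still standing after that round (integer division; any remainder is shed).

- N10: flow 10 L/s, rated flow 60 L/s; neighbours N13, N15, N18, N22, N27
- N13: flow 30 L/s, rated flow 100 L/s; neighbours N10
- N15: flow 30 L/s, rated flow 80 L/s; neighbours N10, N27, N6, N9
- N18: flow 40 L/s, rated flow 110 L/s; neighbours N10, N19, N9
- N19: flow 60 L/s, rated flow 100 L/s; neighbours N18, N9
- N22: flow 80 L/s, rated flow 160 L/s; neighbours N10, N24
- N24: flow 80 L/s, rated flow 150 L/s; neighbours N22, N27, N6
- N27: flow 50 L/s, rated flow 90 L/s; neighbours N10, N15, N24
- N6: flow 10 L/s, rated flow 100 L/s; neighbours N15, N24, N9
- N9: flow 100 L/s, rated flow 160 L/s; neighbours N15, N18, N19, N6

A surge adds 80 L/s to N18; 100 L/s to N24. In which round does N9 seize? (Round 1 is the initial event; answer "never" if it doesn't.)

4

Round 1 — N18 at 120 > 110; N24 at 180 > 150. N18, N24 seize.
  N18 sheds 120 L/s to N10, N19, N9: 40 each.
    N10: 10+40 = 50 ≤ 60
    N19: 60+40 = 100 ≤ 100
    N9: 100+40 = 140 ≤ 160
  N24 sheds 180 L/s to N22, N27, N6: 60 each.
    N22: 80+60 = 140 ≤ 160
    N27: 50+60 = 110 > 90
    N6: 10+60 = 70 ≤ 100
Round 2 — N27 seizes.
  N27 sheds 110 L/s to N10, N15: 55 each.
    N10: 50+55 = 105 > 60
    N15: 30+55 = 85 > 80
Round 3 — N10, N15 seize.
  N10 sheds 105 L/s to N13, N22: 52 each (1 lost).
    N13: 30+52 = 82 ≤ 100
    N22: 140+52 = 192 > 160
  N15 sheds 85 L/s to N6, N9: 42 each (1 lost).
    N6: 70+42 = 112 > 100
    N9: 140+42 = 182 > 160
Round 4 — N22, N6, N9 seize.
  N22 sheds 192 L/s: no online neighbours, lost.
  N6 sheds 112 L/s: no online neighbours, lost.
  N9 sheds 182 L/s to N19: 182 each.
    N19: 100+182 = 282 > 100
Round 5 — N19 seizes.
  N19 sheds 282 L/s: no online neighbours, lost.
No further seizures.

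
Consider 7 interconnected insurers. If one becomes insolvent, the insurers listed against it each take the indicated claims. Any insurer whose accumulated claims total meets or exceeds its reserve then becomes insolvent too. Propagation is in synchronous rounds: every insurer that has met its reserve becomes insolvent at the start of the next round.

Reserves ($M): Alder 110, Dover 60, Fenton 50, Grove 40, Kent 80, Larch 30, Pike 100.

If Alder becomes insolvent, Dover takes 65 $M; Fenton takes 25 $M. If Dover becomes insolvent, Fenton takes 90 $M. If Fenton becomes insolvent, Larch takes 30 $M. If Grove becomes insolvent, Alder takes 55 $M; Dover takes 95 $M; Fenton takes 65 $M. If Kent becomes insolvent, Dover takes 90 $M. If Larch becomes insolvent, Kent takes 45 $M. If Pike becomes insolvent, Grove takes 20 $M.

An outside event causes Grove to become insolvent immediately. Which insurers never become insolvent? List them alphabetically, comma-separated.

Alder, Kent, Pike

Round 1 — Grove becomes insolvent (initial).
  Alder: +55 → 55 < 110
  Dover: +95 → 95 ≥ 60
  Fenton: +65 → 65 ≥ 50
Round 2 — Dover, Fenton become insolvent.
  Larch: +30 → 30 ≥ 30
Round 3 — Larch becomes insolvent.
  Kent: +45 → 45 < 80
No further insolvencies.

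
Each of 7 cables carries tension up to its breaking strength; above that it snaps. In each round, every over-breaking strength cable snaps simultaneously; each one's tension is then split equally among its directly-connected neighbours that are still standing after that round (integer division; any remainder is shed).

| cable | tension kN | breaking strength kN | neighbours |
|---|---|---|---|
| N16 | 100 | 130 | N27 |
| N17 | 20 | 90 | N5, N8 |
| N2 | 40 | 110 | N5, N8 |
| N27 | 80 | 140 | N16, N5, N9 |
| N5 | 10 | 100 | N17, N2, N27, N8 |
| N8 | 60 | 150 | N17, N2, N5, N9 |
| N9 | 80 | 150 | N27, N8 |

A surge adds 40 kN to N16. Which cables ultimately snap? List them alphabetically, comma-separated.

Round 1 — N16 at 140 > 130. N16 snaps.
  N16 sheds 140 kN to N27: 140 each.
    N27: 80+140 = 220 > 140
Round 2 — N27 snaps.
  N27 sheds 220 kN to N5, N9: 110 each.
    N5: 10+110 = 120 > 100
    N9: 80+110 = 190 > 150
Round 3 — N5, N9 snap.
  N5 sheds 120 kN to N17, N2, N8: 40 each.
    N17: 20+40 = 60 ≤ 90
    N2: 40+40 = 80 ≤ 110
    N8: 60+40 = 100 ≤ 150
  N9 sheds 190 kN to N8: 190 each.
    N8: 100+190 = 290 > 150
Round 4 — N8 snaps.
  N8 sheds 290 kN to N17, N2: 145 each.
    N17: 60+145 = 205 > 90
    N2: 80+145 = 225 > 110
Round 5 — N17, N2 snap.
  N17 sheds 205 kN: no online neighbours, lost.
  N2 sheds 225 kN: no online neighbours, lost.
No further breaks.

N16, N17, N2, N27, N5, N8, N9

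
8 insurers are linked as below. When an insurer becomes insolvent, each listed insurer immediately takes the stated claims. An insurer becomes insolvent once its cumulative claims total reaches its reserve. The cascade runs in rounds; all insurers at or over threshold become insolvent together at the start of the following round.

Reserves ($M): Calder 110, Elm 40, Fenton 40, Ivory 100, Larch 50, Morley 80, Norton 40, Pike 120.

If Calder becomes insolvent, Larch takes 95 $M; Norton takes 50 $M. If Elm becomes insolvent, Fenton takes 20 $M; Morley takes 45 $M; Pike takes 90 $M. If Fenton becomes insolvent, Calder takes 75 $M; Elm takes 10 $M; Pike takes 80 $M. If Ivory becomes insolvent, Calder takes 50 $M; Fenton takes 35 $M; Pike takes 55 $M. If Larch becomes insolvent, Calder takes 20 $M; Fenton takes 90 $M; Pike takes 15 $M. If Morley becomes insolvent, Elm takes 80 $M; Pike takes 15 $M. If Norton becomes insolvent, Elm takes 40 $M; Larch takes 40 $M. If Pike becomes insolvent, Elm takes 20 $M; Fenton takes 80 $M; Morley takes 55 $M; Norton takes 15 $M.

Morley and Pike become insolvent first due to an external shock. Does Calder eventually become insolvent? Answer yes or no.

no

Round 1 — Morley, Pike become insolvent (initial).
  Elm: +80+20 → 100 ≥ 40
  Fenton: +80 → 80 ≥ 40
  Norton: +15 → 15 < 40
Round 2 — Elm, Fenton become insolvent.
  Calder: +75 → 75 < 110
No further insolvencies.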